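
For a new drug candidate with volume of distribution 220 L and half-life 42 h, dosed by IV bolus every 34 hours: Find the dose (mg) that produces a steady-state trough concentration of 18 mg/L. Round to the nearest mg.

τ/t½ = 34/42 ≈ 0.80952, so f = (1/2)^(34/42) ≈ 0.570570.
Cmin,ss = (D/Vd)·f/(1−f), so D = Cmin,ss·Vd·(1−f)/f.
D = 18 × 220 × (1−f)/f ≈ 18 × 220 × 0.75263 ≈ 2980.41 mg.

2980 mg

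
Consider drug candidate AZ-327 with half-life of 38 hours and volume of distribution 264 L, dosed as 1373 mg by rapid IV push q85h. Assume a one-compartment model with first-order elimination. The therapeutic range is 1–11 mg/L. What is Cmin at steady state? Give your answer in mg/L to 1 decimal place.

Over one 85-h interval, 85/38 ≈ 2.2368 half-lives elapse, leaving f ≈ 0.2122 of each dose.
Accumulation ratio R = 1/(1 − f) ≈ 1/0.7878 ≈ 1.2694.
Each bolus raises the concentration by D/Vd = 1373/264 ≈ 5.201 mg/L.
Cmax,ss = C₀/(1 − f) ≈ 5.201/0.7878 ≈ 6.602 mg/L.
Steady-state trough Cmin,ss = Cmax,ss·f ≈ 6.602 × 0.2122 ≈ 1.401 mg/L.
Trough 1.4 mg/L vs MEC 1 mg/L: adequate.

1.4 mg/L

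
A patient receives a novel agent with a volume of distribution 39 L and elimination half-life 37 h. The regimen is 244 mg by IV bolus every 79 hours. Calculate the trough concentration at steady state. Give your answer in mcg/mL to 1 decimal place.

1.8 mcg/mL

k = ln2/t½ = ln2/37 ≈ 0.018734 h⁻¹; fraction remaining f = e^(−kτ) = e^(−0.018734×79) ≈ 0.2276.
Single-dose peak C₀ = D/Vd = 244/39 ≈ 6.256 mcg/mL.
Steady-state trough Cmin,ss = C₀·f/(1−f) ≈ 6.256 × 0.2276/0.7724 ≈ 1.843 mcg/mL.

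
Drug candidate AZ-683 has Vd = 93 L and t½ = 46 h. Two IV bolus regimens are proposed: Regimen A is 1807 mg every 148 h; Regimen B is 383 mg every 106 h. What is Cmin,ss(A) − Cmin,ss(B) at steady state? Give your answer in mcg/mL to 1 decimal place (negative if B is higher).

1.3 mcg/mL

Regimen A: f = (1/2)^(148/46) ≈ 0.1075; Cmin,ss = (1807/93)·f/(1−f) ≈ 2.340 mcg/mL.
Regimen B: f = (1/2)^(106/46) ≈ 0.2025; Cmin,ss = (383/93)·f/(1−f) ≈ 1.046 mcg/mL.
Difference ≈ 2.340 − 1.046 ≈ 1.294 mcg/mL.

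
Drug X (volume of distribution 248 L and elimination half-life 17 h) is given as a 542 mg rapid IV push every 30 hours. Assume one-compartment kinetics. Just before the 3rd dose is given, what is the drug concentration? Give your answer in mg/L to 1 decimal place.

f = (1/2)^(τ/t½) = (1/2)^(30/17) ≈ 0.2943.
C₀ = D/Vd = 542/248 ≈ 2.185 mg/L.
Before the 3rd dose, 2 doses have been given. Superposition: Cmin = C₀·(f + f²).
≈ 2.185 × (0.2943 + 0.0866) ≈ 2.185 × 0.3809 ≈ 0.832 mg/L.

0.8 mg/L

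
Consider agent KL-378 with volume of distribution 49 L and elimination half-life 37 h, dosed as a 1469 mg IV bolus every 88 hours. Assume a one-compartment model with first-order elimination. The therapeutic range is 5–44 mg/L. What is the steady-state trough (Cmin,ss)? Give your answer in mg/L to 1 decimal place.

7.1 mg/L

τ/t½ = 88/37 ≈ 2.3784, so fraction remaining f = (1/2)^(88/37) ≈ 0.1923.
At steady state, accumulation factor R = 1/(1 − e^(−kτ)) ≈ 1.2381.
Single-dose peak C₀ = D/Vd = 1469/49 ≈ 29.980 mg/L.
Cmax,ss = C₀/(1 − f) ≈ 29.980/0.8077 ≈ 37.118 mg/L.
One interval later, Cmin,ss = Cmax,ss·e^(−kτ) ≈ 37.118 × 0.1923 ≈ 7.138 mg/L.
Trough 7.1 mg/L vs MEC 5 mg/L: adequate.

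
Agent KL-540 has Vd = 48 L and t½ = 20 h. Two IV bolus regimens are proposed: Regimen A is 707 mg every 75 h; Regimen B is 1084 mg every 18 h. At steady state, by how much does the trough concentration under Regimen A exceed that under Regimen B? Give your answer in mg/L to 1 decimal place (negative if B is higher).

Regimen A: f = (1/2)^(75/20) ≈ 0.0743; Cmin,ss = (707/48)·f/(1−f) ≈ 1.182 mg/L.
Regimen B: f = (1/2)^(18/20) ≈ 0.5359; Cmin,ss = (1084/48)·f/(1−f) ≈ 26.077 mg/L.
Difference ≈ 1.182 − 26.077 ≈ -24.895 mg/L.

-24.9 mg/L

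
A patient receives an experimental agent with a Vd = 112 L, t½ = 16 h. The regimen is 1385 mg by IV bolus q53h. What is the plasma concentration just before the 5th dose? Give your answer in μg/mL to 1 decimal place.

1.4 μg/mL

f = (1/2)^(τ/t½) = (1/2)^(53/16) ≈ 0.1007.
C₀ = D/Vd = 1385/112 ≈ 12.366 μg/mL.
Before the 5th dose, 4 doses have been given. Superposition: Cmin = C₀·(f + f² + … + f^4).
≈ 12.366 × (0.1007 + 0.0101 + 0.0010 + 0.0001) ≈ 12.366 × 0.1119 ≈ 1.384 μg/mL.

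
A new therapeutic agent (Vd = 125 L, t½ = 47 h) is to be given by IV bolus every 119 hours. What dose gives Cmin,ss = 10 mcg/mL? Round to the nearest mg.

5979 mg

τ/t½ = 119/47 ≈ 2.5319, so f = (1/2)^(119/47) ≈ 0.172909.
Cmin,ss = (D/Vd)·f/(1−f), so D = Cmin,ss·Vd·(1−f)/f.
D = 10 × 125 × (1−f)/f ≈ 10 × 125 × 4.78339 ≈ 5979.24 mg.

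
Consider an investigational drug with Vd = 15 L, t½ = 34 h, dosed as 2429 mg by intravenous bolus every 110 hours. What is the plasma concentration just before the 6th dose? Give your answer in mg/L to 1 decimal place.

f = (1/2)^(τ/t½) = (1/2)^(110/34) ≈ 0.1062.
C₀ = D/Vd = 2429/15 ≈ 161.933 mg/L.
Before the 6th dose, 5 doses have been given. Superposition: Cmin = C₀·(f + f² + … + f^5).
≈ 161.933 × (0.1062 + 0.0113 + 0.0012 + 0.0001 + 0.0000) ≈ 161.933 × 0.1188 ≈ 19.238 mg/L.

19.2 mg/L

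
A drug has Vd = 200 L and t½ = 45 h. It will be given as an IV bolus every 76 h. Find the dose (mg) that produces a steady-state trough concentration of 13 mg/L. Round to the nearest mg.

5783 mg

τ/t½ = 76/45 ≈ 1.6889, so f = (1/2)^(76/45) ≈ 0.310166.
Cmin,ss = (D/Vd)·f/(1−f), so D = Cmin,ss·Vd·(1−f)/f.
D = 13 × 200 × (1−f)/f ≈ 13 × 200 × 2.22408 ≈ 5782.61 mg.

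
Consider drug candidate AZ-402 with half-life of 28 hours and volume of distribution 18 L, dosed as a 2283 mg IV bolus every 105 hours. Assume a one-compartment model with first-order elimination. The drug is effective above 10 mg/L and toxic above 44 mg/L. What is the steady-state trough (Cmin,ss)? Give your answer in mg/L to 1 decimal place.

10.2 mg/L

τ/t½ = 105/28 ≈ 3.75, so fraction remaining f = (1/2)^(105/28) ≈ 0.0743.
At steady state, accumulation factor R = 1/(1 − e^(−kτ)) ≈ 1.0803.
Each bolus raises the concentration by D/Vd = 2283/18 ≈ 126.833 mg/L.
Steady-state peak Cmax,ss = C₀·R ≈ 126.833 × 1.0803 ≈ 137.018 mg/L.
Steady-state trough Cmin,ss = Cmax,ss·f ≈ 137.018 × 0.0743 ≈ 10.180 mg/L.
Trough 10.2 mg/L vs MEC 10 mg/L: adequate.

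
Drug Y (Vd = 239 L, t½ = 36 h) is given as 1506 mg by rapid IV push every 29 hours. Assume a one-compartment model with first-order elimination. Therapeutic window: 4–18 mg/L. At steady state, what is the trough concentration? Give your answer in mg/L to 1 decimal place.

k = ln2/t½ = ln2/36 ≈ 0.019254 h⁻¹; fraction remaining f = e^(−kτ) = e^(−0.019254×29) ≈ 0.5721.
Each bolus raises the concentration by D/Vd = 1506/239 ≈ 6.301 mg/L.
Steady-state trough Cmin,ss = C₀·f/(1−f) ≈ 6.301 × 0.5721/0.4279 ≈ 8.424 mg/L.
Trough 8.4 mg/L vs MEC 4 mg/L: adequate.

8.4 mg/L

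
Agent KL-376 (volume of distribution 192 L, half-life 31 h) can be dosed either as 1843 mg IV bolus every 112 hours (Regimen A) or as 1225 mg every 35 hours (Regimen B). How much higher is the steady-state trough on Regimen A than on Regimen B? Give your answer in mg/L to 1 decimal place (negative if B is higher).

Regimen A: f = (1/2)^(112/31) ≈ 0.0817; Cmin,ss = (1843/192)·f/(1−f) ≈ 0.854 mg/L.
Regimen B: f = (1/2)^(35/31) ≈ 0.4572; Cmin,ss = (1225/192)·f/(1−f) ≈ 5.374 mg/L.
Difference ≈ 0.854 − 5.374 ≈ -4.520 mg/L.

-4.5 mg/L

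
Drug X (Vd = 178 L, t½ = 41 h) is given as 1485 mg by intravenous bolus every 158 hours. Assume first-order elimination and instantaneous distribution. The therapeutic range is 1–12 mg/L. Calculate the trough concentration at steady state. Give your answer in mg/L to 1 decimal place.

0.6 mg/L

k = ln2/t½ = ln2/41 ≈ 0.016906 h⁻¹; fraction remaining f = e^(−kτ) = e^(−0.016906×158) ≈ 0.0692.
Accumulation ratio R = 1/(1 − f) ≈ 1/0.9308 ≈ 1.0743.
Each bolus raises the concentration by D/Vd = 1485/178 ≈ 8.343 mg/L.
Steady-state peak Cmax,ss = C₀·R ≈ 8.343 × 1.0743 ≈ 8.963 mg/L.
One interval later, Cmin,ss = Cmax,ss·e^(−kτ) ≈ 8.963 × 0.0692 ≈ 0.620 mg/L.
Trough 0.6 mg/L vs MEC 1 mg/L: subtherapeutic.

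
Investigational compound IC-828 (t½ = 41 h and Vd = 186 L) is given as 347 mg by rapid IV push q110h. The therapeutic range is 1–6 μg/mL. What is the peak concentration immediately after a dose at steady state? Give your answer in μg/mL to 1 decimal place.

2.2 μg/mL

τ/t½ = 110/41 ≈ 2.6829, so fraction remaining f = (1/2)^(110/41) ≈ 0.1557.
At steady state, accumulation factor R = 1/(1 − e^(−kτ)) ≈ 1.1844.
Each bolus raises the concentration by D/Vd = 347/186 ≈ 1.866 μg/mL.
Steady-state peak Cmax,ss = C₀·R ≈ 1.866 × 1.1844 ≈ 2.210 μg/mL.
Peak 2.2 μg/mL vs MTC 6 μg/mL: below toxic threshold.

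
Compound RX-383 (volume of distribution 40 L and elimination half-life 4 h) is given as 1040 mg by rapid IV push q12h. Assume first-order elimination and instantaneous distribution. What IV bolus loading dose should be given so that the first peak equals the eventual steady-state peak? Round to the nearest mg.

f = (1/2)^(12/4) ≈ 0.125000; accumulation ratio R = 1/(1−f) ≈ 1.14286.
Loading dose to hit Cmax,ss on first dose: D_load = D_maint·R ≈ 1040 × 1.14286 ≈ 1188.57 mg.

1189 mg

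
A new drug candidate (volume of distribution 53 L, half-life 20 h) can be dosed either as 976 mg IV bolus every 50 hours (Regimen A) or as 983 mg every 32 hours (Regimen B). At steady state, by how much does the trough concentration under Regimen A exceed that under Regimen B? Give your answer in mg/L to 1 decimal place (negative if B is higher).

Regimen A: f = (1/2)^(50/20) ≈ 0.1768; Cmin,ss = (976/53)·f/(1−f) ≈ 3.955 mg/L.
Regimen B: f = (1/2)^(32/20) ≈ 0.3299; Cmin,ss = (983/53)·f/(1−f) ≈ 9.131 mg/L.
Difference ≈ 3.955 − 9.131 ≈ -5.176 mg/L.

-5.2 mg/L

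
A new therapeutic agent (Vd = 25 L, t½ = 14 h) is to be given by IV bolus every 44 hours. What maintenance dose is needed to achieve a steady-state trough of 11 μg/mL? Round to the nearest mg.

2154 mg

τ/t½ = 44/14 ≈ 3.1429, so f = (1/2)^(44/14) ≈ 0.113215.
Cmin,ss = (D/Vd)·f/(1−f), so D = Cmin,ss·Vd·(1−f)/f.
D = 11 × 25 × (1−f)/f ≈ 11 × 25 × 7.83275 ≈ 2154.01 mg.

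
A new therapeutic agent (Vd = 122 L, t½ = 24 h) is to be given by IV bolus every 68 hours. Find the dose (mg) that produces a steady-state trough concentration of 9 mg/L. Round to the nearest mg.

τ/t½ = 68/24 ≈ 2.8333, so f = (1/2)^(68/24) ≈ 0.140308.
Cmin,ss = (D/Vd)·f/(1−f), so D = Cmin,ss·Vd·(1−f)/f.
D = 9 × 122 × (1−f)/f ≈ 9 × 122 × 6.12718 ≈ 6727.64 mg.

6728 mg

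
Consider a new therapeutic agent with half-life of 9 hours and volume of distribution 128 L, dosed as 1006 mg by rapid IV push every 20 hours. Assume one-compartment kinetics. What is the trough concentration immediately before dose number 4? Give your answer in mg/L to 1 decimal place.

2.1 mg/L

f = (1/2)^(τ/t½) = (1/2)^(20/9) ≈ 0.2143.
C₀ = D/Vd = 1006/128 ≈ 7.859 mg/L.
Before the 4th dose, 3 doses have been given. Superposition: Cmin = C₀·(f + f² + … + f^3).
≈ 7.859 × (0.2143 + 0.0459 + 0.0098) ≈ 7.859 × 0.2700 ≈ 2.122 mg/L.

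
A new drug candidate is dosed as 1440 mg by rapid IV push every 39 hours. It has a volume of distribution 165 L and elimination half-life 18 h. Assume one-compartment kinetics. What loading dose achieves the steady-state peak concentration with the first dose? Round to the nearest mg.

1853 mg

f = (1/2)^(39/18) ≈ 0.222725; accumulation ratio R = 1/(1−f) ≈ 1.28655.
Loading dose to hit Cmax,ss on first dose: D_load = D_maint·R ≈ 1440 × 1.28655 ≈ 1852.63 mg.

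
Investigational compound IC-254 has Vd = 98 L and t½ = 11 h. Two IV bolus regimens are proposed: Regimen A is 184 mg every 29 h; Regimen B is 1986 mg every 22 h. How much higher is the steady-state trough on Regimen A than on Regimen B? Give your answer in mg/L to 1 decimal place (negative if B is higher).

Regimen A: f = (1/2)^(29/11) ≈ 0.1608; Cmin,ss = (184/98)·f/(1−f) ≈ 0.360 mg/L.
Regimen B: f = (1/2)^(22/11) ≈ 0.2500; Cmin,ss = (1986/98)·f/(1−f) ≈ 6.755 mg/L.
Difference ≈ 0.360 − 6.755 ≈ -6.395 mg/L.

-6.4 mg/L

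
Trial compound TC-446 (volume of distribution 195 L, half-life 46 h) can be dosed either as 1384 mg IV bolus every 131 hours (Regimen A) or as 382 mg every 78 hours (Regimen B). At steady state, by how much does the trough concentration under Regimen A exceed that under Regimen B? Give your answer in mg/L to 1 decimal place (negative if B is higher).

0.3 mg/L

Regimen A: f = (1/2)^(131/46) ≈ 0.1389; Cmin,ss = (1384/195)·f/(1−f) ≈ 1.145 mg/L.
Regimen B: f = (1/2)^(78/46) ≈ 0.3087; Cmin,ss = (382/195)·f/(1−f) ≈ 0.875 mg/L.
Difference ≈ 1.145 − 0.875 ≈ 0.270 mg/L.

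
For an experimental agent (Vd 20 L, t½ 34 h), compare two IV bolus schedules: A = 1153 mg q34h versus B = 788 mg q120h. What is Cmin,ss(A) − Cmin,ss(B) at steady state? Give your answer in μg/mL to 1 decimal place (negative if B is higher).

53.9 μg/mL

Regimen A: f = (1/2)^(34/34) ≈ 0.5000; Cmin,ss = (1153/20)·f/(1−f) ≈ 57.650 μg/mL.
Regimen B: f = (1/2)^(120/34) ≈ 0.0866; Cmin,ss = (788/20)·f/(1−f) ≈ 3.736 μg/mL.
Difference ≈ 57.650 − 3.736 ≈ 53.914 μg/mL.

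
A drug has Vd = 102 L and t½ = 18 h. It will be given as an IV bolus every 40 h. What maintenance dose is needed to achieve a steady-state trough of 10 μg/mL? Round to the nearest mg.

τ/t½ = 40/18 ≈ 2.2222, so f = (1/2)^(40/18) ≈ 0.214311.
Cmin,ss = (D/Vd)·f/(1−f), so D = Cmin,ss·Vd·(1−f)/f.
D = 10 × 102 × (1−f)/f ≈ 10 × 102 × 3.66612 ≈ 3739.44 mg.

3739 mg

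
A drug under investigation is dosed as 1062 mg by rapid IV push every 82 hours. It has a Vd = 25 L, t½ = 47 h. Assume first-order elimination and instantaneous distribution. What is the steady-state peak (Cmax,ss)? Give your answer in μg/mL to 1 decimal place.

Over one 82-h interval, 82/47 ≈ 1.7447 half-lives elapse, leaving f ≈ 0.2984 of each dose.
Accumulation ratio R = 1/(1 − f) ≈ 1/0.7016 ≈ 1.4253.
Single-dose peak C₀ = D/Vd = 1062/25 ≈ 42.480 μg/mL.
Steady-state peak Cmax,ss = C₀·R ≈ 42.480 × 1.4253 ≈ 60.547 μg/mL.

60.5 μg/mL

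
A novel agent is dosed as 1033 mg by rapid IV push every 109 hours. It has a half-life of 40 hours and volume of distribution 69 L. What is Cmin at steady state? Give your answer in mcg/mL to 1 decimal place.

2.7 mcg/mL

Over one 109-h interval, 109/40 ≈ 2.725 half-lives elapse, leaving f ≈ 0.1512 of each dose.
Accumulation ratio R = 1/(1 − f) ≈ 1/0.8488 ≈ 1.1781.
Each bolus raises the concentration by D/Vd = 1033/69 ≈ 14.971 mcg/mL.
Steady-state peak Cmax,ss = C₀·R ≈ 14.971 × 1.1781 ≈ 17.637 mcg/mL.
Steady-state trough Cmin,ss = Cmax,ss·f ≈ 17.637 × 0.1512 ≈ 2.667 mcg/mL.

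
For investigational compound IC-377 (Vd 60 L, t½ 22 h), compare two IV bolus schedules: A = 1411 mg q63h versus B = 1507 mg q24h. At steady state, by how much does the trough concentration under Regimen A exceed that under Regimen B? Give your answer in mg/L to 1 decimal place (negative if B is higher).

-18.5 mg/L

Regimen A: f = (1/2)^(63/22) ≈ 0.1374; Cmin,ss = (1411/60)·f/(1−f) ≈ 3.746 mg/L.
Regimen B: f = (1/2)^(24/22) ≈ 0.4695; Cmin,ss = (1507/60)·f/(1−f) ≈ 22.229 mg/L.
Difference ≈ 3.746 − 22.229 ≈ -18.483 mg/L.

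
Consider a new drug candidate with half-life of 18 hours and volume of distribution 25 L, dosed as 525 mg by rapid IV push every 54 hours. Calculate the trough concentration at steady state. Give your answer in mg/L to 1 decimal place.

The dosing interval is 3 half-lives, so f = 2^(−3) = 0.125.
At steady state, R = 1/(1 − 0.125) = 8/7.
Single-dose peak C₀ = D/Vd = 525/25 = 21 mg/L.
Steady-state peak Cmax,ss = C₀·R = 21 × 8/7 ≈ 24.000 mg/L.
Steady-state trough Cmin,ss = Cmax,ss·f ≈ 24.000 × 0.125 ≈ 3.000 mg/L.

3.0 mg/L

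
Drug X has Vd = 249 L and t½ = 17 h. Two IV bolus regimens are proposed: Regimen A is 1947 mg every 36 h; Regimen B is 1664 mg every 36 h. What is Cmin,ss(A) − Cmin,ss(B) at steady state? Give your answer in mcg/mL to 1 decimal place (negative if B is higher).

Regimen A: f = (1/2)^(36/17) ≈ 0.2304; Cmin,ss = (1947/249)·f/(1−f) ≈ 2.341 mcg/mL.
Regimen B: f = (1/2)^(36/17) ≈ 0.2304; Cmin,ss = (1664/249)·f/(1−f) ≈ 2.001 mcg/mL.
Difference ≈ 2.341 − 2.001 ≈ 0.340 mcg/mL.

0.3 mcg/mL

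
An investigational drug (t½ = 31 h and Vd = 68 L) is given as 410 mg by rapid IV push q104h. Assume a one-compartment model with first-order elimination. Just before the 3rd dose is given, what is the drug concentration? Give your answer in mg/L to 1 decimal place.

f = (1/2)^(τ/t½) = (1/2)^(104/31) ≈ 0.0977.
C₀ = D/Vd = 410/68 ≈ 6.029 mg/L.
Before the 3rd dose, 2 doses have been given. Superposition: Cmin = C₀·(f + f²).
≈ 6.029 × (0.0977 + 0.0095) ≈ 6.029 × 0.1072 ≈ 0.646 mg/L.

0.6 mg/L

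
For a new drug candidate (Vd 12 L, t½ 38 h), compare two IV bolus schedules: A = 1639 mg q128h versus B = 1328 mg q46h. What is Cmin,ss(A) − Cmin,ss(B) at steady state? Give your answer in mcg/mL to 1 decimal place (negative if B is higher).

Regimen A: f = (1/2)^(128/38) ≈ 0.0968; Cmin,ss = (1639/12)·f/(1−f) ≈ 14.638 mcg/mL.
Regimen B: f = (1/2)^(46/38) ≈ 0.4321; Cmin,ss = (1328/12)·f/(1−f) ≈ 84.203 mcg/mL.
Difference ≈ 14.638 − 84.203 ≈ -69.565 mcg/mL.

-69.6 mcg/mL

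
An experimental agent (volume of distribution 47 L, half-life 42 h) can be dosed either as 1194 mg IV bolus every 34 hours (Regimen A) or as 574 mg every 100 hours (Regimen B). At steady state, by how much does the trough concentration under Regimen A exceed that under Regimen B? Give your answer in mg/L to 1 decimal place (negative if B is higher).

30.9 mg/L

Regimen A: f = (1/2)^(34/42) ≈ 0.5706; Cmin,ss = (1194/47)·f/(1−f) ≈ 33.758 mg/L.
Regimen B: f = (1/2)^(100/42) ≈ 0.1920; Cmin,ss = (574/47)·f/(1−f) ≈ 2.902 mg/L.
Difference ≈ 33.758 − 2.902 ≈ 30.856 mg/L.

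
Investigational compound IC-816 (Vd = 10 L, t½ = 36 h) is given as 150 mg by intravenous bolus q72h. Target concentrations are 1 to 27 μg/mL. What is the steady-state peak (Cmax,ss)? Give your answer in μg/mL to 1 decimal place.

The dosing interval is 2 half-lives, so f = 2^(−2) = 0.25.
Accumulation ratio R = 1/(1 − f) = 1/0.75 = 4/3.
Single-dose peak C₀ = D/Vd = 150/10 = 15 μg/mL.
Steady-state peak Cmax,ss = C₀·R = 15 × 4/3 ≈ 20.000 μg/mL.
Peak 20.0 μg/mL vs MTC 27 μg/mL: below toxic threshold.

20.0 μg/mL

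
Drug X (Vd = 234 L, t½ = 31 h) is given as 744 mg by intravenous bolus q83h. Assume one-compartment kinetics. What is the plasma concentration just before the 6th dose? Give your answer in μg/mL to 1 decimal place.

0.6 μg/mL

f = (1/2)^(τ/t½) = (1/2)^(83/31) ≈ 0.1563.
C₀ = D/Vd = 744/234 ≈ 3.179 μg/mL.
Before the 6th dose, 5 doses have been given. Superposition: Cmin = C₀·(f + f² + … + f^5).
≈ 3.179 × (0.1563 + 0.0244 + 0.0038 + 0.0006 + 0.0001) ≈ 3.179 × 0.1852 ≈ 0.589 μg/mL.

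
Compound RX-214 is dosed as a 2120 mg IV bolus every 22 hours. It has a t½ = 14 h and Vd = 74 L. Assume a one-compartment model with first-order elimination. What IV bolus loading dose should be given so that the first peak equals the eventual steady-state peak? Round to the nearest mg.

f = (1/2)^(22/14) ≈ 0.336475; accumulation ratio R = 1/(1−f) ≈ 1.50710.
Loading dose to hit Cmax,ss on first dose: D_load = D_maint·R ≈ 2120 × 1.50710 ≈ 3195.05 mg.

3195 mg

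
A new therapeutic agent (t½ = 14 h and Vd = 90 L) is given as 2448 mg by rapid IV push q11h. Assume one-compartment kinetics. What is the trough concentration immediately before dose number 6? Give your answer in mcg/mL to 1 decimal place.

f = (1/2)^(τ/t½) = (1/2)^(11/14) ≈ 0.5801.
C₀ = D/Vd = 2448/90 ≈ 27.200 mcg/mL.
Before the 6th dose, 5 doses have been given. Superposition: Cmin = C₀·(f + f² + … + f^5).
≈ 27.200 × (0.5801 + 0.3365 + 0.1952 + 0.1132 + 0.0657) ≈ 27.200 × 1.2907 ≈ 35.107 mcg/mL.

35.1 mcg/mL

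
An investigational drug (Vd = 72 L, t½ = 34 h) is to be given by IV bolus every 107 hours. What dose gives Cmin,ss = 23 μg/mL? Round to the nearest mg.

13014 mg

τ/t½ = 107/34 ≈ 3.1471, so f = (1/2)^(107/34) ≈ 0.112886.
Cmin,ss = (D/Vd)·f/(1−f), so D = Cmin,ss·Vd·(1−f)/f.
D = 23 × 72 × (1−f)/f ≈ 23 × 72 × 7.85849 ≈ 13013.66 mg.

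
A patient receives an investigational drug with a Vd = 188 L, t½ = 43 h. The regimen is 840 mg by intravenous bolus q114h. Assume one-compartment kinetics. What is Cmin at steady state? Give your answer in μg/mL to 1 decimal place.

0.8 μg/mL

τ/t½ = 114/43 ≈ 2.6512, so fraction remaining f = (1/2)^(114/43) ≈ 0.1592.
Each bolus raises the concentration by D/Vd = 840/188 ≈ 4.468 μg/mL.
Steady-state trough Cmin,ss = C₀·f/(1−f) ≈ 4.468 × 0.1592/0.8408 ≈ 0.846 μg/mL.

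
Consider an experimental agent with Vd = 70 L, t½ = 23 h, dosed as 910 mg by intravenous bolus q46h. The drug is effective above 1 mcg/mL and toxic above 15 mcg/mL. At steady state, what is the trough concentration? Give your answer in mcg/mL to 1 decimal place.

4.3 mcg/mL

τ = 46 h = 2 half-lives, so f = (1/2)^2 = 0.25.
Accumulation ratio R = 1/(1 − f) = 1/0.75 = 4/3.
Single-dose peak C₀ = D/Vd = 910/70 = 13 mcg/mL.
Steady-state peak Cmax,ss = C₀·R = 13 × 4/3 ≈ 17.333 mcg/mL.
Steady-state trough Cmin,ss = Cmax,ss·f ≈ 17.333 × 0.25 ≈ 4.333 mcg/mL.
Trough 4.3 mcg/mL vs MEC 1 mcg/mL: adequate.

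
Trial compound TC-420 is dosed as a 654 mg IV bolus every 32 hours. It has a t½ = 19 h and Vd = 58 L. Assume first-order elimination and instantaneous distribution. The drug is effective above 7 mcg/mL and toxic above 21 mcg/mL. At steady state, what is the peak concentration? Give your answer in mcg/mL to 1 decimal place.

16.4 mcg/mL

k = ln2/t½ = ln2/19 ≈ 0.036481 h⁻¹; fraction remaining f = e^(−kτ) = e^(−0.036481×32) ≈ 0.3112.
At steady state, accumulation factor R = 1/(1 − e^(−kτ)) ≈ 1.4518.
Each bolus raises the concentration by D/Vd = 654/58 ≈ 11.276 mcg/mL.
Steady-state peak Cmax,ss = C₀·R ≈ 11.276 × 1.4518 ≈ 16.370 mcg/mL.
Peak 16.4 mcg/mL vs MTC 21 mcg/mL: below toxic threshold.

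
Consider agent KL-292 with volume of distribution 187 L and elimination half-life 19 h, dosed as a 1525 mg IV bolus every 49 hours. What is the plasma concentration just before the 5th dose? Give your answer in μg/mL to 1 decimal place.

f = (1/2)^(τ/t½) = (1/2)^(49/19) ≈ 0.1674.
C₀ = D/Vd = 1525/187 ≈ 8.155 μg/mL.
Before the 5th dose, 4 doses have been given. Superposition: Cmin = C₀·(f + f² + … + f^4).
≈ 8.155 × (0.1674 + 0.0280 + 0.0047 + 0.0008) ≈ 8.155 × 0.2009 ≈ 1.638 μg/mL.

1.6 μg/mL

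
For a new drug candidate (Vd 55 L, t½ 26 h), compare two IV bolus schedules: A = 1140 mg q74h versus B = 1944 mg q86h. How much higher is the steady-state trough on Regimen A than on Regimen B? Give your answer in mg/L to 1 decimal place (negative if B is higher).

Regimen A: f = (1/2)^(74/26) ≈ 0.1391; Cmin,ss = (1140/55)·f/(1−f) ≈ 3.349 mg/L.
Regimen B: f = (1/2)^(86/26) ≈ 0.1010; Cmin,ss = (1944/55)·f/(1−f) ≈ 3.971 mg/L.
Difference ≈ 3.349 − 3.971 ≈ -0.622 mg/L.

-0.6 mg/L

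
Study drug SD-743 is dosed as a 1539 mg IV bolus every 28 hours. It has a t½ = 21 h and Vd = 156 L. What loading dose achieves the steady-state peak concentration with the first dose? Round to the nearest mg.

f = (1/2)^(28/21) ≈ 0.396850; accumulation ratio R = 1/(1−f) ≈ 1.65796.
Loading dose to hit Cmax,ss on first dose: D_load = D_maint·R ≈ 1539 × 1.65796 ≈ 2551.60 mg.

2552 mg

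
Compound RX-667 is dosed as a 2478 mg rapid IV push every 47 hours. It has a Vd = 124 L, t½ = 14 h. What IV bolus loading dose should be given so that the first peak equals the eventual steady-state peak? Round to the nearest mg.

f = (1/2)^(47/14) ≈ 0.097589; accumulation ratio R = 1/(1−f) ≈ 1.10814.
Loading dose to hit Cmax,ss on first dose: D_load = D_maint·R ≈ 2478 × 1.10814 ≈ 2745.97 mg.

2746 mg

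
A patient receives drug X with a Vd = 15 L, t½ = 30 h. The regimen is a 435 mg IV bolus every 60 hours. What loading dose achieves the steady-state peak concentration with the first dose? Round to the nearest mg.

f = (1/2)^(60/30) ≈ 0.250000; accumulation ratio R = 1/(1−f) ≈ 1.33333.
Loading dose to hit Cmax,ss on first dose: D_load = D_maint·R ≈ 435 × 1.33333 ≈ 580.00 mg.

580 mg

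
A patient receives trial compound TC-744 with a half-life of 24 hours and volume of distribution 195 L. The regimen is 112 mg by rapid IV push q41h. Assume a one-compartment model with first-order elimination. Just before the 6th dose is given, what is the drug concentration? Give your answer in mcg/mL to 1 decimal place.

f = (1/2)^(τ/t½) = (1/2)^(41/24) ≈ 0.3060.
C₀ = D/Vd = 112/195 ≈ 0.574 mcg/mL.
Before the 6th dose, 5 doses have been given. Superposition: Cmin = C₀·(f + f² + … + f^5).
≈ 0.574 × (0.3060 + 0.0936 + 0.0287 + 0.0088 + 0.0027) ≈ 0.574 × 0.4398 ≈ 0.252 mcg/mL.

0.3 mcg/mL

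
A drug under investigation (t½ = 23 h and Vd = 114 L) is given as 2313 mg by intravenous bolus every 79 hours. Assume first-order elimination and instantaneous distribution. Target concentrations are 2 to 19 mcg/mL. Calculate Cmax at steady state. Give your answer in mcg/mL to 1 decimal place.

τ/t½ = 79/23 ≈ 3.4348, so fraction remaining f = (1/2)^(79/23) ≈ 0.0925.
Accumulation ratio R = 1/(1 − f) ≈ 1/0.9075 ≈ 1.1019.
Each bolus raises the concentration by D/Vd = 2313/114 ≈ 20.289 mcg/mL.
Steady-state peak Cmax,ss = C₀·R ≈ 20.289 × 1.1019 ≈ 22.356 mcg/mL.
Peak 22.4 mcg/mL vs MTC 19 mcg/mL: exceeds toxic threshold.

22.4 mcg/mL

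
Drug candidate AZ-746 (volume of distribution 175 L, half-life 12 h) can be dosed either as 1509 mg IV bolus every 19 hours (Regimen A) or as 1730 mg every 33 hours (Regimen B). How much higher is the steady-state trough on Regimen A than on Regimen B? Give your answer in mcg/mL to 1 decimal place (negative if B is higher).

2.6 mcg/mL

Regimen A: f = (1/2)^(19/12) ≈ 0.3337; Cmin,ss = (1509/175)·f/(1−f) ≈ 4.319 mcg/mL.
Regimen B: f = (1/2)^(33/12) ≈ 0.1487; Cmin,ss = (1730/175)·f/(1−f) ≈ 1.727 mcg/mL.
Difference ≈ 4.319 − 1.727 ≈ 2.592 mcg/mL.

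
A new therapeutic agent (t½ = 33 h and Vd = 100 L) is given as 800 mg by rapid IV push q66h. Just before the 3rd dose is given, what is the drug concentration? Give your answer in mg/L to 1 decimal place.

f = (1/2)^(τ/t½) = (1/2)^(66/33) ≈ 0.2500.
C₀ = D/Vd = 800/100 ≈ 8.000 mg/L.
Before the 3rd dose, 2 doses have been given. Superposition: Cmin = C₀·(f + f²).
≈ 8.000 × (0.2500 + 0.0625) ≈ 8.000 × 0.3125 ≈ 2.500 mg/L.

2.5 mg/L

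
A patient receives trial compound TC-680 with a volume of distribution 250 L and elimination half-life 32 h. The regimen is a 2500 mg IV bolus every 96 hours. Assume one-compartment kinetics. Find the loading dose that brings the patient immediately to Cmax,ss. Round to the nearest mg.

f = (1/2)^(96/32) ≈ 0.125000; accumulation ratio R = 1/(1−f) ≈ 1.14286.
Loading dose to hit Cmax,ss on first dose: D_load = D_maint·R ≈ 2500 × 1.14286 ≈ 2857.15 mg.

2857 mg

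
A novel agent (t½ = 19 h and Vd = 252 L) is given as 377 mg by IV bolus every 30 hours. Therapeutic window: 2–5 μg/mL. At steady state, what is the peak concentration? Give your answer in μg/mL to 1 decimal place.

2.2 μg/mL

τ/t½ = 30/19 ≈ 1.5789, so fraction remaining f = (1/2)^(30/19) ≈ 0.3347.
At steady state, accumulation factor R = 1/(1 − e^(−kτ)) ≈ 1.5031.
Each bolus raises the concentration by D/Vd = 377/252 ≈ 1.496 μg/mL.
Steady-state peak Cmax,ss = C₀·R ≈ 1.496 × 1.5031 ≈ 2.249 μg/mL.
Peak 2.2 μg/mL vs MTC 5 μg/mL: below toxic threshold.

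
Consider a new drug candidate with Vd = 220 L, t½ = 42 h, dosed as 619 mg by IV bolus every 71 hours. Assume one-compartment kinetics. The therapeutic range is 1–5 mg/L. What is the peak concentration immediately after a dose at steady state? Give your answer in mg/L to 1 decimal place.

Over one 71-h interval, 71/42 ≈ 1.6905 half-lives elapse, leaving f ≈ 0.3098 of each dose.
Accumulation ratio R = 1/(1 − f) ≈ 1/0.6902 ≈ 1.4489.
Single-dose peak C₀ = D/Vd = 619/220 ≈ 2.814 mg/L.
Steady-state peak Cmax,ss = C₀·R ≈ 2.814 × 1.4489 ≈ 4.077 mg/L.
Peak 4.1 mg/L vs MTC 5 mg/L: below toxic threshold.

4.1 mg/L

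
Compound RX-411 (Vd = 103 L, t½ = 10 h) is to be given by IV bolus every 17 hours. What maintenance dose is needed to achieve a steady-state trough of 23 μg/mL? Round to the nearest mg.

5328 mg

τ/t½ = 17/10 ≈ 1.7, so f = (1/2)^(17/10) ≈ 0.307786.
Cmin,ss = (D/Vd)·f/(1−f), so D = Cmin,ss·Vd·(1−f)/f.
D = 23 × 103 × (1−f)/f ≈ 23 × 103 × 2.24901 ≈ 5327.90 mg.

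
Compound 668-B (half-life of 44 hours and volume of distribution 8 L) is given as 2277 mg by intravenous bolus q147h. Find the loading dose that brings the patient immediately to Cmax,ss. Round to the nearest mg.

f = (1/2)^(147/44) ≈ 0.098693; accumulation ratio R = 1/(1−f) ≈ 1.10950.
Loading dose to hit Cmax,ss on first dose: D_load = D_maint·R ≈ 2277 × 1.10950 ≈ 2526.33 mg.

2526 mg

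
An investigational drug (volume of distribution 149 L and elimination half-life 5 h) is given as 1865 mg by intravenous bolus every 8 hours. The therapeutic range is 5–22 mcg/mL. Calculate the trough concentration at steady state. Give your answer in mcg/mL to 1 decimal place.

6.2 mcg/mL

τ/t½ = 8/5 ≈ 1.6, so fraction remaining f = (1/2)^(8/5) ≈ 0.3299.
Accumulation ratio R = 1/(1 − f) ≈ 1/0.6701 ≈ 1.4923.
Single-dose peak C₀ = D/Vd = 1865/149 ≈ 12.517 mcg/mL.
Cmax,ss = C₀/(1 − f) ≈ 12.517/0.6701 ≈ 18.679 mcg/mL.
Steady-state trough Cmin,ss = Cmax,ss·f ≈ 18.679 × 0.3299 ≈ 6.162 mcg/mL.
Trough 6.2 mcg/mL vs MEC 5 mcg/mL: adequate.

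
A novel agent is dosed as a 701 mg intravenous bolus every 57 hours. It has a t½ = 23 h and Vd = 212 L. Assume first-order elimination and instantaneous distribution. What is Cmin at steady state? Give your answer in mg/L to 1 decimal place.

0.7 mg/L

τ/t½ = 57/23 ≈ 2.4783, so fraction remaining f = (1/2)^(57/23) ≈ 0.1795.
At steady state, accumulation factor R = 1/(1 − e^(−kτ)) ≈ 1.2188.
Each bolus raises the concentration by D/Vd = 701/212 ≈ 3.307 mg/L.
Cmax,ss = C₀/(1 − f) ≈ 3.307/0.8205 ≈ 4.030 mg/L.
One interval later, Cmin,ss = Cmax,ss·e^(−kτ) ≈ 4.030 × 0.1795 ≈ 0.723 mg/L.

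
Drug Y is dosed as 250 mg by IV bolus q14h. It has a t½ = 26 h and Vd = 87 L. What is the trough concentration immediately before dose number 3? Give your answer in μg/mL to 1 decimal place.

3.3 μg/mL

f = (1/2)^(τ/t½) = (1/2)^(14/26) ≈ 0.6885.
C₀ = D/Vd = 250/87 ≈ 2.874 μg/mL.
Before the 3rd dose, 2 doses have been given. Superposition: Cmin = C₀·(f + f²).
≈ 2.874 × (0.6885 + 0.4740) ≈ 2.874 × 1.1625 ≈ 3.341 μg/mL.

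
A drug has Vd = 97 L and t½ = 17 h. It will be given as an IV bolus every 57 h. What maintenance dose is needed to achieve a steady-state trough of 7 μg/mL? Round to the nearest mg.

τ/t½ = 57/17 ≈ 3.3529, so f = (1/2)^(57/17) ≈ 0.097873.
Cmin,ss = (D/Vd)·f/(1−f), so D = Cmin,ss·Vd·(1−f)/f.
D = 7 × 97 × (1−f)/f ≈ 7 × 97 × 9.21732 ≈ 6258.56 mg.

6259 mg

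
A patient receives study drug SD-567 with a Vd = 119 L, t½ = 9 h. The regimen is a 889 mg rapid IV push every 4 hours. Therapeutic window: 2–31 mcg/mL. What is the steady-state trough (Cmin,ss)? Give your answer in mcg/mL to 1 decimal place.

k = ln2/t½ = ln2/9 ≈ 0.077016 h⁻¹; fraction remaining f = e^(−kτ) = e^(−0.077016×4) ≈ 0.7349.
Each bolus raises the concentration by D/Vd = 889/119 ≈ 7.471 mcg/mL.
Steady-state trough Cmin,ss = C₀·f/(1−f) ≈ 7.471 × 0.7349/0.2651 ≈ 20.711 mcg/mL.
Trough 20.7 mcg/mL vs MEC 2 mcg/mL: adequate.

20.7 mcg/mL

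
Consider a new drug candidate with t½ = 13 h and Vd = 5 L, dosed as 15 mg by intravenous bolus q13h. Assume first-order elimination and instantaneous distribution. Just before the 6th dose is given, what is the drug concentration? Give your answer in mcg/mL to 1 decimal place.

2.9 mcg/mL

f = (1/2)^(τ/t½) = (1/2)^(13/13) ≈ 0.5000.
C₀ = D/Vd = 15/5 ≈ 3.000 mcg/mL.
Before the 6th dose, 5 doses have been given. Superposition: Cmin = C₀·(f + f² + … + f^5).
≈ 3.000 × (0.5000 + 0.2500 + 0.1250 + 0.0625 + 0.0313) ≈ 3.000 × 0.9688 ≈ 2.906 mcg/mL.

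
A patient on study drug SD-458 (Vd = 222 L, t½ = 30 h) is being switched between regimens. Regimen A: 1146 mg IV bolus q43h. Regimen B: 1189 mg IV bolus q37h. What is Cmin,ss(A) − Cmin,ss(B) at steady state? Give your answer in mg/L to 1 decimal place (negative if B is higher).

-0.9 mg/L

Regimen A: f = (1/2)^(43/30) ≈ 0.3703; Cmin,ss = (1146/222)·f/(1−f) ≈ 3.036 mg/L.
Regimen B: f = (1/2)^(37/30) ≈ 0.4253; Cmin,ss = (1189/222)·f/(1−f) ≈ 3.964 mg/L.
Difference ≈ 3.036 − 3.964 ≈ -0.928 mg/L.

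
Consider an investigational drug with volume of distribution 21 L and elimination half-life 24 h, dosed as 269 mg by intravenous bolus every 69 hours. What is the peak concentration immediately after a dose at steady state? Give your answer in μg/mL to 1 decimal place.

τ/t½ = 69/24 ≈ 2.875, so fraction remaining f = (1/2)^(69/24) ≈ 0.1363.
At steady state, accumulation factor R = 1/(1 − e^(−kτ)) ≈ 1.1578.
Each bolus raises the concentration by D/Vd = 269/21 ≈ 12.810 μg/mL.
Steady-state peak Cmax,ss = C₀·R ≈ 12.810 × 1.1578 ≈ 14.831 μg/mL.

14.8 μg/mL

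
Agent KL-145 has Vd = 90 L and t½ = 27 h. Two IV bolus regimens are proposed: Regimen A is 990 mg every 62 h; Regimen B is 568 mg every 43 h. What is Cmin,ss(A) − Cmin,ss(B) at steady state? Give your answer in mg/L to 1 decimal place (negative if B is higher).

-0.3 mg/L

Regimen A: f = (1/2)^(62/27) ≈ 0.2036; Cmin,ss = (990/90)·f/(1−f) ≈ 2.812 mg/L.
Regimen B: f = (1/2)^(43/27) ≈ 0.3316; Cmin,ss = (568/90)·f/(1−f) ≈ 3.131 mg/L.
Difference ≈ 2.812 − 3.131 ≈ -0.319 mg/L.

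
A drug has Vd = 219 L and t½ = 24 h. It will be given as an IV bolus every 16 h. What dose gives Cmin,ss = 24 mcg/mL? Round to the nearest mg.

3087 mg

τ/t½ = 16/24 ≈ 0.66667, so f = (1/2)^(16/24) ≈ 0.629961.
Cmin,ss = (D/Vd)·f/(1−f), so D = Cmin,ss·Vd·(1−f)/f.
D = 24 × 219 × (1−f)/f ≈ 24 × 219 × 0.58740 ≈ 3087.37 mg.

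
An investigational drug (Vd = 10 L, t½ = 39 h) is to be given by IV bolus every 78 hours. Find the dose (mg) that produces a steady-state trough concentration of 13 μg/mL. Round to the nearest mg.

390 mg

τ/t½ = 78/39 ≈ 2, so f = (1/2)^(78/39) ≈ 0.250000.
Cmin,ss = (D/Vd)·f/(1−f), so D = Cmin,ss·Vd·(1−f)/f.
D = 13 × 10 × (1−f)/f ≈ 13 × 10 × 3.00000 ≈ 390.00 mg.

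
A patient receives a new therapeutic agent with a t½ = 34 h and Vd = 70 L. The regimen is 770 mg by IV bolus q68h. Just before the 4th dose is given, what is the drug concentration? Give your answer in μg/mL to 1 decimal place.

3.6 μg/mL

f = (1/2)^(τ/t½) = (1/2)^(68/34) ≈ 0.2500.
C₀ = D/Vd = 770/70 ≈ 11.000 μg/mL.
Before the 4th dose, 3 doses have been given. Superposition: Cmin = C₀·(f + f² + … + f^3).
≈ 11.000 × (0.2500 + 0.0625 + 0.0156) ≈ 11.000 × 0.3281 ≈ 3.609 μg/mL.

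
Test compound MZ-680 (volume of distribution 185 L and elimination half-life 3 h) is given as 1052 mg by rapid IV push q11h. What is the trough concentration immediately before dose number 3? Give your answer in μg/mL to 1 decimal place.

0.5 μg/mL

f = (1/2)^(τ/t½) = (1/2)^(11/3) ≈ 0.0787.
C₀ = D/Vd = 1052/185 ≈ 5.686 μg/mL.
Before the 3rd dose, 2 doses have been given. Superposition: Cmin = C₀·(f + f²).
≈ 5.686 × (0.0787 + 0.0062) ≈ 5.686 × 0.0849 ≈ 0.483 μg/mL.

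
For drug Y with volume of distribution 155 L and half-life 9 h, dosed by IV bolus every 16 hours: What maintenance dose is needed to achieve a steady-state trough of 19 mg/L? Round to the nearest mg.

7153 mg

τ/t½ = 16/9 ≈ 1.7778, so f = (1/2)^(16/9) ≈ 0.291632.
Cmin,ss = (D/Vd)·f/(1−f), so D = Cmin,ss·Vd·(1−f)/f.
D = 19 × 155 × (1−f)/f ≈ 19 × 155 × 2.42898 ≈ 7153.35 mg.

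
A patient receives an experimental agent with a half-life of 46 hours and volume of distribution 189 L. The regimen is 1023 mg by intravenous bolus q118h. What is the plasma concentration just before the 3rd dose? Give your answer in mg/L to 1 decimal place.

1.1 mg/L

f = (1/2)^(τ/t½) = (1/2)^(118/46) ≈ 0.1690.
C₀ = D/Vd = 1023/189 ≈ 5.413 mg/L.
Before the 3rd dose, 2 doses have been given. Superposition: Cmin = C₀·(f + f²).
≈ 5.413 × (0.1690 + 0.0286) ≈ 5.413 × 0.1976 ≈ 1.070 mg/L.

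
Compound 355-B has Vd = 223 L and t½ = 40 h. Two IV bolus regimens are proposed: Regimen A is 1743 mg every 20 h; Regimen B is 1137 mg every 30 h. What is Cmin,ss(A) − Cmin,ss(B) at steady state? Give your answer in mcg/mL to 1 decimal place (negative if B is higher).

Regimen A: f = (1/2)^(20/40) ≈ 0.7071; Cmin,ss = (1743/223)·f/(1−f) ≈ 18.869 mcg/mL.
Regimen B: f = (1/2)^(30/40) ≈ 0.5946; Cmin,ss = (1137/223)·f/(1−f) ≈ 7.478 mcg/mL.
Difference ≈ 18.869 − 7.478 ≈ 11.391 mcg/mL.

11.4 mcg/mL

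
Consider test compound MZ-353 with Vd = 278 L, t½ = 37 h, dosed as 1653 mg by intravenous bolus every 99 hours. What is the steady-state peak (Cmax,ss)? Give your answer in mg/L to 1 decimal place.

k = ln2/t½ = ln2/37 ≈ 0.018734 h⁻¹; fraction remaining f = e^(−kτ) = e^(−0.018734×99) ≈ 0.1565.
At steady state, accumulation factor R = 1/(1 − e^(−kτ)) ≈ 1.1855.
Single-dose peak C₀ = D/Vd = 1653/278 ≈ 5.946 mg/L.
Steady-state peak Cmax,ss = C₀·R ≈ 5.946 × 1.1855 ≈ 7.049 mg/L.

7.0 mg/L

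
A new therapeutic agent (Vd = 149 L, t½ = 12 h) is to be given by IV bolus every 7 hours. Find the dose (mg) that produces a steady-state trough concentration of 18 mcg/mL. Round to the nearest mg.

τ/t½ = 7/12 ≈ 0.58333, so f = (1/2)^(7/12) ≈ 0.667420.
Cmin,ss = (D/Vd)·f/(1−f), so D = Cmin,ss·Vd·(1−f)/f.
D = 18 × 149 × (1−f)/f ≈ 18 × 149 × 0.49831 ≈ 1336.47 mg.

1336 mg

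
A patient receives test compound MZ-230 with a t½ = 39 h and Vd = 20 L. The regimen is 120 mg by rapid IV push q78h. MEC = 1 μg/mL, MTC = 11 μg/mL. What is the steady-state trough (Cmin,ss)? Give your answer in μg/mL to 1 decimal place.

τ = 78 h = 2 half-lives, so f = (1/2)^2 = 0.25.
Accumulation ratio R = 1/(1 − f) = 1/0.75 = 4/3.
Single-dose peak C₀ = D/Vd = 120/20 = 6 μg/mL.
Steady-state peak Cmax,ss = C₀·R = 6 × 4/3 ≈ 8.000 μg/mL.
Steady-state trough Cmin,ss = Cmax,ss·f ≈ 8.000 × 0.25 ≈ 2.000 μg/mL.
Trough 2.0 μg/mL vs MEC 1 μg/mL: adequate.

2.0 μg/mL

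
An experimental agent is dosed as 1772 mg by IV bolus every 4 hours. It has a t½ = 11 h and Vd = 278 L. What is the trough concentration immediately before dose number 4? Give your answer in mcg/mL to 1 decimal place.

11.8 mcg/mL

f = (1/2)^(τ/t½) = (1/2)^(4/11) ≈ 0.7772.
C₀ = D/Vd = 1772/278 ≈ 6.374 mcg/mL.
Before the 4th dose, 3 doses have been given. Superposition: Cmin = C₀·(f + f² + … + f^3).
≈ 6.374 × (0.7772 + 0.6040 + 0.4695) ≈ 6.374 × 1.8507 ≈ 11.796 mcg/mL.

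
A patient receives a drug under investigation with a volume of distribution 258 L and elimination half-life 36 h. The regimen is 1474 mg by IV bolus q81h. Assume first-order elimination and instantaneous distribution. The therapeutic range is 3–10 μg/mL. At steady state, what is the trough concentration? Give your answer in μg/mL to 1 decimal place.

τ/t½ = 81/36 ≈ 2.25, so fraction remaining f = (1/2)^(81/36) ≈ 0.2102.
At steady state, accumulation factor R = 1/(1 − e^(−kτ)) ≈ 1.2661.
Single-dose peak C₀ = D/Vd = 1474/258 ≈ 5.713 μg/mL.
Cmax,ss = C₀/(1 − f) ≈ 5.713/0.7898 ≈ 7.233 μg/mL.
Steady-state trough Cmin,ss = Cmax,ss·f ≈ 7.233 × 0.2102 ≈ 1.520 μg/mL.
Trough 1.5 μg/mL vs MEC 3 μg/mL: subtherapeutic.

1.5 μg/mL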